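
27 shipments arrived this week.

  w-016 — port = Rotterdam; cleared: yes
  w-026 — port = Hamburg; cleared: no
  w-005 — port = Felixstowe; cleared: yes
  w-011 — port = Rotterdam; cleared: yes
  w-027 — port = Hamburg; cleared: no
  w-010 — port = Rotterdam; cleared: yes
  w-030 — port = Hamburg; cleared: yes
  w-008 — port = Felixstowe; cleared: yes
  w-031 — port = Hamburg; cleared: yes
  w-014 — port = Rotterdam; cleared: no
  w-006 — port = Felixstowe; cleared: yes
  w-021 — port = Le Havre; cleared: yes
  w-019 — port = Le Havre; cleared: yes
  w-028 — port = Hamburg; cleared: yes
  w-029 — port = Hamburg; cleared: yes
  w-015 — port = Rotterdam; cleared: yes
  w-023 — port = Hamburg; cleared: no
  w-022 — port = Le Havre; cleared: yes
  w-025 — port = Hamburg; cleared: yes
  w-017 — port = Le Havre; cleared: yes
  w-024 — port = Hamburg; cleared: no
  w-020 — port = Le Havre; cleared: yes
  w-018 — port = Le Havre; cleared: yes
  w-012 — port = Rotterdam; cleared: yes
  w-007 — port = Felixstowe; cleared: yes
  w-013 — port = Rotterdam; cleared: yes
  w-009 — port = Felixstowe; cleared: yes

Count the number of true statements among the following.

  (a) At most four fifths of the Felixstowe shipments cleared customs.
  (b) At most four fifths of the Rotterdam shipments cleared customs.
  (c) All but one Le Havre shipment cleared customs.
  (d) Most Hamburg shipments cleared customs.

(a) Felixstowe: |A| = 5, |A ∩ B| = 5; needs |A ∩ B| / |A| ≤ 4/5 — false.
(b) Rotterdam: |A| = 7, |A ∩ B| = 6; needs |A ∩ B| / |A| ≤ 4/5 — false.
(c) Le Havre: |A| = 6, |A ∩ B| = 6; needs |A ∖ B| = 1 — false.
(d) Hamburg: |A| = 9, |A ∩ B| = 5; needs |A ∩ B| > |A ∖ B| — true.

1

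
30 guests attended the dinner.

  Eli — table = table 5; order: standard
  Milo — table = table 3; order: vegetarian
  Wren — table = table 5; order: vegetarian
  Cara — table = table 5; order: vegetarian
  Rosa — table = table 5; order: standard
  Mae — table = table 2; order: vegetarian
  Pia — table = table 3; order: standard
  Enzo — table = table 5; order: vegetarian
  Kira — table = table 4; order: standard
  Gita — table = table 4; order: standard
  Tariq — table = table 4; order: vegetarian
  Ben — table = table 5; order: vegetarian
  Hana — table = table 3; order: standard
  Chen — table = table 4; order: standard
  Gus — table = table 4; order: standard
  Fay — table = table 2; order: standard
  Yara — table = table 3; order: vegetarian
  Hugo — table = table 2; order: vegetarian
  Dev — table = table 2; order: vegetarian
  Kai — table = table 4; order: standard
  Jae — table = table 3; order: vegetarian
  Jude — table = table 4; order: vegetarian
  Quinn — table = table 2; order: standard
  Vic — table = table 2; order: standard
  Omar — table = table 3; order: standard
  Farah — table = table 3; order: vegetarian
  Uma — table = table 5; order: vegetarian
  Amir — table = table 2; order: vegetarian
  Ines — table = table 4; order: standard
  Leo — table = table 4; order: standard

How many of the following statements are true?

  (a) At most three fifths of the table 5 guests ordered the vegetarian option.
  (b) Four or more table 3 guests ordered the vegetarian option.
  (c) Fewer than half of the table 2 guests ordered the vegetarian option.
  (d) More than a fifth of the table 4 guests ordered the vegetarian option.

2

(a) table 5: |A| = 7, |A ∩ B| = 5; needs |A ∩ B| / |A| ≤ 3/5 — false.
(b) table 3: |A| = 7, |A ∩ B| = 4; needs |A ∩ B| ≥ 4 — true.
(c) table 2: |A| = 7, |A ∩ B| = 4; needs |A ∩ B| < |A ∖ B| — false.
(d) table 4: |A| = 9, |A ∩ B| = 2; needs |A ∩ B| / |A| > 1/5 — true.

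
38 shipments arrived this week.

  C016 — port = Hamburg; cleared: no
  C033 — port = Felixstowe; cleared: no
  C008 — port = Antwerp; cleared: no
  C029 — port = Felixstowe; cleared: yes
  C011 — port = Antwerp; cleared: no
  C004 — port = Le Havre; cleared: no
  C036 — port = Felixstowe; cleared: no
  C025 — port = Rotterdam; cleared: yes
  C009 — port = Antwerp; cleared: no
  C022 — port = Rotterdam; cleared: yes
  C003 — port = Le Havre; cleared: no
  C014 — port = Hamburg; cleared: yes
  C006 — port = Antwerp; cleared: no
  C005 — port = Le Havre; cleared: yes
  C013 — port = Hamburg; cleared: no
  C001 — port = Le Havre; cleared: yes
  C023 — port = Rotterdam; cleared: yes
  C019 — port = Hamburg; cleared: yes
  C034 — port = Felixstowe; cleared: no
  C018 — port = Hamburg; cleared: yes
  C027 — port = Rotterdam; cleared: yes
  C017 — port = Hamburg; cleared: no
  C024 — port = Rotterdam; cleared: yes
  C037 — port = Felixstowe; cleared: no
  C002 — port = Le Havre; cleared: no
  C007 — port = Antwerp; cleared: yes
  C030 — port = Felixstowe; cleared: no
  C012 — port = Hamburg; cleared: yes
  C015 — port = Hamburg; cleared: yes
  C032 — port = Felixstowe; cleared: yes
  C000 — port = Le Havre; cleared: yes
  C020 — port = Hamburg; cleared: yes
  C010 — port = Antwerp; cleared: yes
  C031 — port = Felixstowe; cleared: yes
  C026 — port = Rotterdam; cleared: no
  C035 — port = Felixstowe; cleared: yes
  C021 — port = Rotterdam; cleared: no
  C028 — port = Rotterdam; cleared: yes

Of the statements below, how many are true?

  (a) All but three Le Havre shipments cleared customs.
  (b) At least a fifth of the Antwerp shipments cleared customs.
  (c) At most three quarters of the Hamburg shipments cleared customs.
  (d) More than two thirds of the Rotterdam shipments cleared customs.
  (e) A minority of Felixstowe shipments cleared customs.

(a) Le Havre: |A| = 6, |A ∩ B| = 3; needs |A ∖ B| = 3 — true.
(b) Antwerp: |A| = 6, |A ∩ B| = 2; needs |A ∩ B| / |A| ≥ 1/5 — true.
(c) Hamburg: |A| = 9, |A ∩ B| = 6; needs |A ∩ B| / |A| ≤ 3/4 — true.
(d) Rotterdam: |A| = 8, |A ∩ B| = 6; needs |A ∩ B| / |A| > 2/3 — true.
(e) Felixstowe: |A| = 9, |A ∩ B| = 4; needs |A ∩ B| < |A ∖ B| — true.

5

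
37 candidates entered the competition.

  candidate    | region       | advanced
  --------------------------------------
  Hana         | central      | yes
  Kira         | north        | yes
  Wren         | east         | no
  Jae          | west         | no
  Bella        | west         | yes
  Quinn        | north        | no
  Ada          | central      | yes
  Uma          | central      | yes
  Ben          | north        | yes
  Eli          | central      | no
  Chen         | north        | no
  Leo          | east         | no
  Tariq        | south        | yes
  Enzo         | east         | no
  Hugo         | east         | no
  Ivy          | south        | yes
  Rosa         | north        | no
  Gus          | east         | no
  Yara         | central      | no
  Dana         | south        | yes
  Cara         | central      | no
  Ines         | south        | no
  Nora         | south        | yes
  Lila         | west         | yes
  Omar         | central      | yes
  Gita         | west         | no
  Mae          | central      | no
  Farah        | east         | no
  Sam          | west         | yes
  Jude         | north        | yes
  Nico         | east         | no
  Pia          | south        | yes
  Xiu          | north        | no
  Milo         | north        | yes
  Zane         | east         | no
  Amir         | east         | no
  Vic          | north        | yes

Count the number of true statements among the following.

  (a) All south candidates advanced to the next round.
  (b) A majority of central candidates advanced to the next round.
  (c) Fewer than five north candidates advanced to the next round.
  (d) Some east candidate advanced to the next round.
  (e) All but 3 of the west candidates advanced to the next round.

(a) south: |A| = 6, |A ∩ B| = 5; needs A ⊆ B, i.e. every element of A is in B (|A ∖ B| = 0) — false.
(b) central: |A| = 8, |A ∩ B| = 4; needs |A ∩ B| > |A ∖ B| — false.
(c) north: |A| = 9, |A ∩ B| = 5; needs |A ∩ B| < 5 — false.
(d) east: |A| = 9, |A ∩ B| = 0; needs A ∩ B ≠ ∅ (|A ∩ B| ≥ 1) — false.
(e) west: |A| = 5, |A ∩ B| = 3; needs |A ∖ B| = 3 — false.

0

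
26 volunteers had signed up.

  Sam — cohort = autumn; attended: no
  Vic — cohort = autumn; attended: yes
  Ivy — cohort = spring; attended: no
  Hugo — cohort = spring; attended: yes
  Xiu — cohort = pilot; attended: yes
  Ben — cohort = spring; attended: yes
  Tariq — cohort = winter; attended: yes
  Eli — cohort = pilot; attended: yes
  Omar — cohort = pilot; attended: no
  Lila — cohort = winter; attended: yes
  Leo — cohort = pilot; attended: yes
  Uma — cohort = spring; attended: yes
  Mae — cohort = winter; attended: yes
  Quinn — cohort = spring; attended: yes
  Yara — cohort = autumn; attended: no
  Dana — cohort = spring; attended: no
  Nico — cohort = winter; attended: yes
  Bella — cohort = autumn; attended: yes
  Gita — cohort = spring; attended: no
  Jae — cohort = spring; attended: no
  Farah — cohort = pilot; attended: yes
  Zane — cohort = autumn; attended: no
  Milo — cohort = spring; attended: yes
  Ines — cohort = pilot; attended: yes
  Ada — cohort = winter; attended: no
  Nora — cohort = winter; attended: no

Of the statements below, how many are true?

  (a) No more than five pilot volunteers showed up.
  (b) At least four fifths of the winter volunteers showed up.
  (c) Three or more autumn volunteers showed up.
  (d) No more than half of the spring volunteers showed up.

(a) pilot: |A| = 6, |A ∩ B| = 5; needs |A ∩ B| ≤ 5 — true.
(b) winter: |A| = 6, |A ∩ B| = 4; needs |A ∩ B| / |A| ≥ 4/5 — false.
(c) autumn: |A| = 5, |A ∩ B| = 2; needs |A ∩ B| ≥ 3 — false.
(d) spring: |A| = 9, |A ∩ B| = 5; needs |A ∩ B| ≤ |A ∖ B| — false.

1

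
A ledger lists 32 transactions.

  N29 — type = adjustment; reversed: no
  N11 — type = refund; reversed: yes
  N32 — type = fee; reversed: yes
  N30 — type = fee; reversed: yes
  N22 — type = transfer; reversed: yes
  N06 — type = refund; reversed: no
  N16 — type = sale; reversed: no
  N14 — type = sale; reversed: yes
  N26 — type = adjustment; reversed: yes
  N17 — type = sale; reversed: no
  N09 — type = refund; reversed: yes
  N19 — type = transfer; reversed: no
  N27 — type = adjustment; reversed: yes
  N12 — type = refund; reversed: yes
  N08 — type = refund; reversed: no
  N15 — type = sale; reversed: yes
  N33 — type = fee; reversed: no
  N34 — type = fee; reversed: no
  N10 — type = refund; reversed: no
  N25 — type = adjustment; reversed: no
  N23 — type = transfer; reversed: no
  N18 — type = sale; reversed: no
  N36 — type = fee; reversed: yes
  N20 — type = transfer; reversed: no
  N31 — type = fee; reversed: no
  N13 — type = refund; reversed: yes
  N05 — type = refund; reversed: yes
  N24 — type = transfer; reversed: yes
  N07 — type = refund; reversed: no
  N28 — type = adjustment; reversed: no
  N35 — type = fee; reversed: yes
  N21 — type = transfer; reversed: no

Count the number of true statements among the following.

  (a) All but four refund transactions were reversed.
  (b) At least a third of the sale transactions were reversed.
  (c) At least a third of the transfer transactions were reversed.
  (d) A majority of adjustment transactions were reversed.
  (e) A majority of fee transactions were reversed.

4

(a) refund: |A| = 9, |A ∩ B| = 5; needs |A ∖ B| = 4 — true.
(b) sale: |A| = 5, |A ∩ B| = 2; needs |A ∩ B| / |A| ≥ 1/3 — true.
(c) transfer: |A| = 6, |A ∩ B| = 2; needs |A ∩ B| / |A| ≥ 1/3 — true.
(d) adjustment: |A| = 5, |A ∩ B| = 2; needs |A ∩ B| > |A ∖ B| — false.
(e) fee: |A| = 7, |A ∩ B| = 4; needs |A ∩ B| > |A ∖ B| — true.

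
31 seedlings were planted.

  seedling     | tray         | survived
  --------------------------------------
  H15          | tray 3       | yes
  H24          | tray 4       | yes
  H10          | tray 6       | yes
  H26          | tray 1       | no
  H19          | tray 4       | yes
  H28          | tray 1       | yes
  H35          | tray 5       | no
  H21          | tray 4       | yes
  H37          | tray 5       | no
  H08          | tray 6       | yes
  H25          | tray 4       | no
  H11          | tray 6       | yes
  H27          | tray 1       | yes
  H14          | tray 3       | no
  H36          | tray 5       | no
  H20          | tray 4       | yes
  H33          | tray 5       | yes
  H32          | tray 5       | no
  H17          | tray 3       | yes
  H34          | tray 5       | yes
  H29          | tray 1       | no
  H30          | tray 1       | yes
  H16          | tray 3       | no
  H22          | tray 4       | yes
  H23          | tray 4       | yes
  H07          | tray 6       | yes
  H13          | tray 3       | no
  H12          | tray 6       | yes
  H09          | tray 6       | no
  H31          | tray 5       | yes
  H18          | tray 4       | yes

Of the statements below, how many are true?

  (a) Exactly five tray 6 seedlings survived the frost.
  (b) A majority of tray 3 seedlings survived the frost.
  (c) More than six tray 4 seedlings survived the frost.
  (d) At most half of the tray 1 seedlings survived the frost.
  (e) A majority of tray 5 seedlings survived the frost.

(a) tray 6: |A| = 6, |A ∩ B| = 5; needs |A ∩ B| = 5 — true.
(b) tray 3: |A| = 5, |A ∩ B| = 2; needs |A ∩ B| > |A ∖ B| — false.
(c) tray 4: |A| = 8, |A ∩ B| = 7; needs |A ∩ B| > 6 — true.
(d) tray 1: |A| = 5, |A ∩ B| = 3; needs |A ∩ B| ≤ |A ∖ B| — false.
(e) tray 5: |A| = 7, |A ∩ B| = 3; needs |A ∩ B| > |A ∖ B| — false.

2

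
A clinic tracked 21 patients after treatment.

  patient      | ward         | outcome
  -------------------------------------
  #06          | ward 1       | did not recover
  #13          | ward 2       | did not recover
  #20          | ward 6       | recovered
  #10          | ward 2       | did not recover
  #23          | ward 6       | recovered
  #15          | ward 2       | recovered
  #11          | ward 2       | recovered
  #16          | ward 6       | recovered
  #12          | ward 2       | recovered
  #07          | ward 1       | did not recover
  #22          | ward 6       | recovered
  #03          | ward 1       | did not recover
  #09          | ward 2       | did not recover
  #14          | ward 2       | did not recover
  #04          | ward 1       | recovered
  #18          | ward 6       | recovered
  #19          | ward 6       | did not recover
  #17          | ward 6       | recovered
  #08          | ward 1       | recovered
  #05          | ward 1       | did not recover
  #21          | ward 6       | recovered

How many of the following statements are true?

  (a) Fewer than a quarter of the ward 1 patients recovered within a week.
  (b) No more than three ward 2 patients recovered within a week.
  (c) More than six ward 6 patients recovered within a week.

(a) ward 1: |A| = 6, |A ∩ B| = 2; needs |A ∩ B| / |A| < 1/4 — false.
(b) ward 2: |A| = 7, |A ∩ B| = 3; needs |A ∩ B| ≤ 3 — true.
(c) ward 6: |A| = 8, |A ∩ B| = 7; needs |A ∩ B| > 6 — true.

2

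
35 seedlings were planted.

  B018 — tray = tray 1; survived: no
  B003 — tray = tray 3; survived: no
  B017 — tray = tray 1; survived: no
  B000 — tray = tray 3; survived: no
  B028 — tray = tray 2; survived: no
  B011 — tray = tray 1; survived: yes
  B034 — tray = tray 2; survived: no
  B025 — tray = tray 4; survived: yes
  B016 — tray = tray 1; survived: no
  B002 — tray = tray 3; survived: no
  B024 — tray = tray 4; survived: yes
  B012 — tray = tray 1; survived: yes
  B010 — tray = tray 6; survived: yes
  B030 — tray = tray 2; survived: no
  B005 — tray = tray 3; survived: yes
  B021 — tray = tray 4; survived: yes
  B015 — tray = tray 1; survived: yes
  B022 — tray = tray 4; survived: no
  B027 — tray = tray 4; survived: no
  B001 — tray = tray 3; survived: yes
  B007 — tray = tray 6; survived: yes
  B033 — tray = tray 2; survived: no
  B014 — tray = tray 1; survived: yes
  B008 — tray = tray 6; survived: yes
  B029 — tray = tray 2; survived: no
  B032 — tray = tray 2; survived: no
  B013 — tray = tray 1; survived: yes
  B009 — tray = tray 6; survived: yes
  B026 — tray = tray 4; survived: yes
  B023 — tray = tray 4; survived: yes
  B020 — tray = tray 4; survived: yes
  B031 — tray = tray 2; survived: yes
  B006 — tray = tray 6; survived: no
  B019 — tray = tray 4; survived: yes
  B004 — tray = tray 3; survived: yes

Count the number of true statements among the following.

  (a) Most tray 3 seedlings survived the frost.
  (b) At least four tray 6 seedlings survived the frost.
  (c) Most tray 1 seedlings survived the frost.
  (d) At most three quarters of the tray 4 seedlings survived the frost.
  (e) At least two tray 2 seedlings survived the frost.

(a) tray 3: |A| = 6, |A ∩ B| = 3; needs |A ∩ B| > |A ∖ B| — false.
(b) tray 6: |A| = 5, |A ∩ B| = 4; needs |A ∩ B| ≥ 4 — true.
(c) tray 1: |A| = 8, |A ∩ B| = 5; needs |A ∩ B| > |A ∖ B| — true.
(d) tray 4: |A| = 9, |A ∩ B| = 7; needs |A ∩ B| / |A| ≤ 3/4 — false.
(e) tray 2: |A| = 7, |A ∩ B| = 1; needs |A ∩ B| ≥ 2 — false.

2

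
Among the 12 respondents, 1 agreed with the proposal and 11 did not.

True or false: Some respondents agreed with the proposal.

True

'Some respondents agreed with the proposal' holds iff A ∩ B ≠ ∅ (|A ∩ B| ≥ 1).
|A| = 12, |A ∩ B| = 1, |A ∖ B| = 11.
So the statement is true.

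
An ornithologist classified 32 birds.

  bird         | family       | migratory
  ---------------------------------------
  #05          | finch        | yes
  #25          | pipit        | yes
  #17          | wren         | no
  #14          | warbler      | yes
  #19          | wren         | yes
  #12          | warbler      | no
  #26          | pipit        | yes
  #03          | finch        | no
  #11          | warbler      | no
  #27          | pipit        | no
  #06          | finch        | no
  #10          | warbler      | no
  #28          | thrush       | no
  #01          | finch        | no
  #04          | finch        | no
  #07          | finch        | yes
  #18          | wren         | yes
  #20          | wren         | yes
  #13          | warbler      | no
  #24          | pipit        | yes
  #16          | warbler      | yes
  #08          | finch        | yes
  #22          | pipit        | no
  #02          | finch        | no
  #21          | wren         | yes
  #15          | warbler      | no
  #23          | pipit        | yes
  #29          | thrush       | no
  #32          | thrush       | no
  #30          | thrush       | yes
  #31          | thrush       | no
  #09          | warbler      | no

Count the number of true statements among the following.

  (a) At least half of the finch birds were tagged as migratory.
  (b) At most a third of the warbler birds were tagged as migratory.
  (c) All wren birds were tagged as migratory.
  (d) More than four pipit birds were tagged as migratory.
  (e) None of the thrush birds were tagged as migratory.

(a) finch: |A| = 8, |A ∩ B| = 3; needs |A ∩ B| ≥ |A ∖ B| — false.
(b) warbler: |A| = 8, |A ∩ B| = 2; needs |A ∩ B| / |A| ≤ 1/3 — true.
(c) wren: |A| = 5, |A ∩ B| = 4; needs A ⊆ B, i.e. every element of A is in B (|A ∖ B| = 0) — false.
(d) pipit: |A| = 6, |A ∩ B| = 4; needs |A ∩ B| > 4 — false.
(e) thrush: |A| = 5, |A ∩ B| = 1; needs A ∩ B = ∅ (|A ∩ B| = 0) — false.

1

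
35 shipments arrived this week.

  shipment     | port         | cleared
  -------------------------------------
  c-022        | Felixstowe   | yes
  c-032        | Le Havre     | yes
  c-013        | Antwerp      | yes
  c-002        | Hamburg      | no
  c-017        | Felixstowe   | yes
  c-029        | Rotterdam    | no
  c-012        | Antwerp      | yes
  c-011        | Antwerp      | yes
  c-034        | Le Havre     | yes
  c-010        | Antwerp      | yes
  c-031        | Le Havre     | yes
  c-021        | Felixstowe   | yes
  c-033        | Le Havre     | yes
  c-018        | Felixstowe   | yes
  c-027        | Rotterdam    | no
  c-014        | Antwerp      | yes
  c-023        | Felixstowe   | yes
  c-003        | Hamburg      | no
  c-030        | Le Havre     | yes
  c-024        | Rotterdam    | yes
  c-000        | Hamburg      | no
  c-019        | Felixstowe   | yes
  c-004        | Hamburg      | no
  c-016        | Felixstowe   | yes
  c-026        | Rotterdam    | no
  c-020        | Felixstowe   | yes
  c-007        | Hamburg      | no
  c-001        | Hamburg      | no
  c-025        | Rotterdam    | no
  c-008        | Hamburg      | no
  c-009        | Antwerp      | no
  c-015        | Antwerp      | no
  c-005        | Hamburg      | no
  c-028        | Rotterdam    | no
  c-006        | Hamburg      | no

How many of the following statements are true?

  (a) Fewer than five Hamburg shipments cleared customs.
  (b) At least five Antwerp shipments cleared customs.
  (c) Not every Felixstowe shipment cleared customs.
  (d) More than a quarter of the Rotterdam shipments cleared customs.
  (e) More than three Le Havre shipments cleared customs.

(a) Hamburg: |A| = 9, |A ∩ B| = 0; needs |A ∩ B| < 5 — true.
(b) Antwerp: |A| = 7, |A ∩ B| = 5; needs |A ∩ B| ≥ 5 — true.
(c) Felixstowe: |A| = 8, |A ∩ B| = 8; needs A ⊄ B (|A ∖ B| ≥ 1) — false.
(d) Rotterdam: |A| = 6, |A ∩ B| = 1; needs |A ∩ B| / |A| > 1/4 — false.
(e) Le Havre: |A| = 5, |A ∩ B| = 5; needs |A ∩ B| > 3 — true.

3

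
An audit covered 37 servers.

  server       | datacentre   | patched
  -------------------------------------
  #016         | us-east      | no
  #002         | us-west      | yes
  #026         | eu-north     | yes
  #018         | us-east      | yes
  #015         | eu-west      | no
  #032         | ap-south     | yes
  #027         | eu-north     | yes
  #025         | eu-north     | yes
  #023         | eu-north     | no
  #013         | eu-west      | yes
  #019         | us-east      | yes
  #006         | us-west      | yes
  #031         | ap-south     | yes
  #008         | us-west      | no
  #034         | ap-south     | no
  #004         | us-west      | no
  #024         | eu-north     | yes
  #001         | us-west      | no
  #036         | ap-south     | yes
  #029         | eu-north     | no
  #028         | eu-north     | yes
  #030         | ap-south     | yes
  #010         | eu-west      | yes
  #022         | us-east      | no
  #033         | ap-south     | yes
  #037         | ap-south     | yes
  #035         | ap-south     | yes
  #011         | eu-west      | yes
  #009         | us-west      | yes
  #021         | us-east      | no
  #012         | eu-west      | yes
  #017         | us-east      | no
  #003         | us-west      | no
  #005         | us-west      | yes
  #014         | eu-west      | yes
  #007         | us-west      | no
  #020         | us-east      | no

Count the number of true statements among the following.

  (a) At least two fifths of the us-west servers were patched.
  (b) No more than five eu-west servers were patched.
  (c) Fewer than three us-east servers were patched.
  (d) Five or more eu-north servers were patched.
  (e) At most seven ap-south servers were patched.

(a) us-west: |A| = 9, |A ∩ B| = 4; needs |A ∩ B| / |A| ≥ 2/5 — true.
(b) eu-west: |A| = 6, |A ∩ B| = 5; needs |A ∩ B| ≤ 5 — true.
(c) us-east: |A| = 7, |A ∩ B| = 2; needs |A ∩ B| < 3 — true.
(d) eu-north: |A| = 7, |A ∩ B| = 5; needs |A ∩ B| ≥ 5 — true.
(e) ap-south: |A| = 8, |A ∩ B| = 7; needs |A ∩ B| ≤ 7 — true.

5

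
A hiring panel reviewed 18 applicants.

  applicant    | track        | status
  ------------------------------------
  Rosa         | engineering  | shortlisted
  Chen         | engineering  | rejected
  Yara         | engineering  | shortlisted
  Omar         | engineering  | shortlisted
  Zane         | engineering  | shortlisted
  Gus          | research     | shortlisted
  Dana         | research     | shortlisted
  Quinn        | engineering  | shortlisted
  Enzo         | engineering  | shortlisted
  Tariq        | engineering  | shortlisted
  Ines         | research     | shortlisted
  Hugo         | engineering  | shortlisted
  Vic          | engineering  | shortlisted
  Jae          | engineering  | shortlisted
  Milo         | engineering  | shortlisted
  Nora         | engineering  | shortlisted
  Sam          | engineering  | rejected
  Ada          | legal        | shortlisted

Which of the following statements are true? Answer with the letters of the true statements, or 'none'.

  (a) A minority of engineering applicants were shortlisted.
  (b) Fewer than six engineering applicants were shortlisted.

|A| = 14, |A ∩ B| = 12, |A ∖ B| = 2.
(a) |A ∩ B| < |A ∖ B|: fails.
(b) |A ∩ B| < 6: fails.

none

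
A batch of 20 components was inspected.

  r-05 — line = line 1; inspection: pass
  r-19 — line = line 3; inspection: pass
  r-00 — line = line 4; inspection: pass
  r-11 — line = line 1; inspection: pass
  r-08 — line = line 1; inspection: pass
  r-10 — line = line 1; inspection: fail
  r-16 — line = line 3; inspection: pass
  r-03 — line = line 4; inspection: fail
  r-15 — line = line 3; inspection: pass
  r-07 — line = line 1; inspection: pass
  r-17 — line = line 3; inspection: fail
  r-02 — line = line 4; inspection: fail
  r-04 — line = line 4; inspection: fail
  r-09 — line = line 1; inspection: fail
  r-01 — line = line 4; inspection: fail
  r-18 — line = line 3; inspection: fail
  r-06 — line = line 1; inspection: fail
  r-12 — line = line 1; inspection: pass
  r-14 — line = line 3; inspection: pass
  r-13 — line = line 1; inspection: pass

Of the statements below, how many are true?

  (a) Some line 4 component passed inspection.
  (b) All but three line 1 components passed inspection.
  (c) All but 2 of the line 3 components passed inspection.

3

(a) line 4: |A| = 5, |A ∩ B| = 1; needs A ∩ B ≠ ∅ (|A ∩ B| ≥ 1) — true.
(b) line 1: |A| = 9, |A ∩ B| = 6; needs |A ∖ B| = 3 — true.
(c) line 3: |A| = 6, |A ∩ B| = 4; needs |A ∖ B| = 2 — true.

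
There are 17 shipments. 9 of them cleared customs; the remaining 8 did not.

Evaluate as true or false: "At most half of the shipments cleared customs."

False

The determiner here denotes the relation: |A ∩ B| ≤ |A ∖ B|.
|A| = 17, |A ∩ B| = 9, |A ∖ B| = 8.
9 > 8, so the statement is false.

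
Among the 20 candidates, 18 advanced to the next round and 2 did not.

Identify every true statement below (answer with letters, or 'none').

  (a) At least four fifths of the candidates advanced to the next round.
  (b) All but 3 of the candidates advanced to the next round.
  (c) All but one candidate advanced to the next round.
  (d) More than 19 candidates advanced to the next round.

|A| = 20, |A ∩ B| = 18, |A ∖ B| = 2.
(a) |A ∩ B| / |A| ≥ 4/5: holds.
(b) |A ∖ B| = 3: fails.
(c) |A ∖ B| = 1: fails.
(d) |A ∩ B| > 19: fails.

(a)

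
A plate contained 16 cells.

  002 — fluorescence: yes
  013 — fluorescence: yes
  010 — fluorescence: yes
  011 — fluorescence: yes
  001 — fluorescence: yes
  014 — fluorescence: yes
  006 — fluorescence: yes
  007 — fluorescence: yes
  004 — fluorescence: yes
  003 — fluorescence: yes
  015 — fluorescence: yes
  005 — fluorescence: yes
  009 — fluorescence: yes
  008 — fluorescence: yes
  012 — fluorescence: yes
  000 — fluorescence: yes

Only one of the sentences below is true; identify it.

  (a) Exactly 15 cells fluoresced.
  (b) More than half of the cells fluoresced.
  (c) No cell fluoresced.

|A| = 16, |A ∩ B| = 16, |A ∖ B| = 0.
(a) requires |A ∩ B| = 15: false.
(b) requires |A ∩ B| > |A ∖ B|: true.
(c) requires A ∩ B = ∅ (|A ∩ B| = 0): false.

(b)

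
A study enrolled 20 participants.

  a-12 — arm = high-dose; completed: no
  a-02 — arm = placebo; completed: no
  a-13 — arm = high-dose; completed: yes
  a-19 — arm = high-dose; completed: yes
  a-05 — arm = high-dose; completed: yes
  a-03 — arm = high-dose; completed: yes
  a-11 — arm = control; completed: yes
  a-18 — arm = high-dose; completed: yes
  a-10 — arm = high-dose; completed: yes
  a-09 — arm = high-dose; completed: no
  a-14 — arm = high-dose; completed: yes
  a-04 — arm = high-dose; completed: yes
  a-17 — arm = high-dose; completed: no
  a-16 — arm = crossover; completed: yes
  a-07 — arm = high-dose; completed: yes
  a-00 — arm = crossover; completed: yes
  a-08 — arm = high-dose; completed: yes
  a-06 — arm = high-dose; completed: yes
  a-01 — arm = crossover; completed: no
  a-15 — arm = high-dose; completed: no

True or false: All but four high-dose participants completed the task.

True

Truth condition: |A ∖ B| = 4.
|A| = 15, |A ∩ B| = 11, |A ∖ B| = 4.
|A ∖ B| = 4, so the statement is true.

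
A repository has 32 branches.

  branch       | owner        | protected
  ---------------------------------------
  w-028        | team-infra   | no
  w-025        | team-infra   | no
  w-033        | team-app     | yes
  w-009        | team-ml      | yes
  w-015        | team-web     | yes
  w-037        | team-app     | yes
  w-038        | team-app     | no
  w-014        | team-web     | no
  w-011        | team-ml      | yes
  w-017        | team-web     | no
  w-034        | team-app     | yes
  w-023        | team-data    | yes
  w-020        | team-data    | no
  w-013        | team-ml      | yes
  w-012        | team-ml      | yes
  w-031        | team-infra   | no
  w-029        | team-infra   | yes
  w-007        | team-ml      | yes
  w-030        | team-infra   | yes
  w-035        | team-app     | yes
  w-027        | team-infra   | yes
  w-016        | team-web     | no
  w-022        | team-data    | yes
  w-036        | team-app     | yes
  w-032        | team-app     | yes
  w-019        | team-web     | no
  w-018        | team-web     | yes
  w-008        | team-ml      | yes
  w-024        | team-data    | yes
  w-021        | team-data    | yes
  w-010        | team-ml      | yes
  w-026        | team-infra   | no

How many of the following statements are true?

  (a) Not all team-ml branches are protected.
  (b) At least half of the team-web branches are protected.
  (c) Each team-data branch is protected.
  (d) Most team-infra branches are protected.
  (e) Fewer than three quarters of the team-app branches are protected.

(a) team-ml: |A| = 7, |A ∩ B| = 7; needs A ⊄ B (|A ∖ B| ≥ 1) — false.
(b) team-web: |A| = 6, |A ∩ B| = 2; needs |A ∩ B| ≥ |A ∖ B| — false.
(c) team-data: |A| = 5, |A ∩ B| = 4; needs A ⊆ B, i.e. every element of A is in B (|A ∖ B| = 0) — false.
(d) team-infra: |A| = 7, |A ∩ B| = 3; needs |A ∩ B| > |A ∖ B| — false.
(e) team-app: |A| = 7, |A ∩ B| = 6; needs |A ∩ B| / |A| < 3/4 — false.

0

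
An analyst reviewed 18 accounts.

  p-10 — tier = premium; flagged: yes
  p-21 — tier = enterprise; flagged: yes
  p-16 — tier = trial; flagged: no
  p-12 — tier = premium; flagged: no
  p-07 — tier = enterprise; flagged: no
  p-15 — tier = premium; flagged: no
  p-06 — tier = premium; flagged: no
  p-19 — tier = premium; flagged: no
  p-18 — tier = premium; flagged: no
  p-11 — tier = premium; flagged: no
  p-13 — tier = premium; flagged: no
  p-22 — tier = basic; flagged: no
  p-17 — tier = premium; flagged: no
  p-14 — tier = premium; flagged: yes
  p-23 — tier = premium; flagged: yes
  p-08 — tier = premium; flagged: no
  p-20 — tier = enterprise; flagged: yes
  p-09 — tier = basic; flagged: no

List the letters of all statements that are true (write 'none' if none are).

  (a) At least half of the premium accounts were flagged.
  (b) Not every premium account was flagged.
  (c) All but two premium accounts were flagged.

(b)

|A| = 12, |A ∩ B| = 3, |A ∖ B| = 9.
(a) |A ∩ B| ≥ |A ∖ B|: fails.
(b) A ⊄ B (|A ∖ B| ≥ 1): holds.
(c) |A ∖ B| = 2: fails.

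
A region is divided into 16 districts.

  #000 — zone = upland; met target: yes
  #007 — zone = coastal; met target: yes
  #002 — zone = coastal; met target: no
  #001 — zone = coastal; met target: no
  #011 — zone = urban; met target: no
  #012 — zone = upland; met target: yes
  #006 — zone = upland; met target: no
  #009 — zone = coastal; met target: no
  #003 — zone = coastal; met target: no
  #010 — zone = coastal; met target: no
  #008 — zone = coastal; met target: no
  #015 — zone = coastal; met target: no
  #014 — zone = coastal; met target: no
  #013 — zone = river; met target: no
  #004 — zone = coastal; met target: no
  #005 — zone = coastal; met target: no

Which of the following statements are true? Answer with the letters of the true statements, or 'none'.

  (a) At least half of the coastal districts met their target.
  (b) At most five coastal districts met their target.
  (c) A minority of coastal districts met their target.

(b), (c)

|A| = 11, |A ∩ B| = 1, |A ∖ B| = 10.
(a) |A ∩ B| ≥ |A ∖ B|: fails.
(b) |A ∩ B| ≤ 5: holds.
(c) |A ∩ B| < |A ∖ B|: holds.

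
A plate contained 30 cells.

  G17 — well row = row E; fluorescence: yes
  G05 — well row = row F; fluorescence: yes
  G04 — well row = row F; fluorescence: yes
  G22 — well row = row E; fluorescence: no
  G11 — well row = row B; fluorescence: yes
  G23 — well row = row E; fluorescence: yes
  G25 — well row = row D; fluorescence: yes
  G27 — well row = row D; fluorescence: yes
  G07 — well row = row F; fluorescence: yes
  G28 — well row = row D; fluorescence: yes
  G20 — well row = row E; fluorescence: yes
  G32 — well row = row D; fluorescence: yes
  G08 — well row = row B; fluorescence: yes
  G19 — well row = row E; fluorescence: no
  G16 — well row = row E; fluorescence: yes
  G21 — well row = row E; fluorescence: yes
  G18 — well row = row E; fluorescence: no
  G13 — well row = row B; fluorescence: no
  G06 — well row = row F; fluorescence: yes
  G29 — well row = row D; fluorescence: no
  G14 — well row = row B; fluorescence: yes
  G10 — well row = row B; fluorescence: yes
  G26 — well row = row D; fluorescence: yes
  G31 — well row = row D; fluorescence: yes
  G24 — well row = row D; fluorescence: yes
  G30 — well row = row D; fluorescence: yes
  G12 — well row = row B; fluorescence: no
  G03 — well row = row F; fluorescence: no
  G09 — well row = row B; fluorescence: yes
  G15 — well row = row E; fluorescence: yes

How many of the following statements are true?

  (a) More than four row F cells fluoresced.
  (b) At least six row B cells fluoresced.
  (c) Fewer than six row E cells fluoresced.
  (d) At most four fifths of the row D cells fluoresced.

0

(a) row F: |A| = 5, |A ∩ B| = 4; needs |A ∩ B| > 4 — false.
(b) row B: |A| = 7, |A ∩ B| = 5; needs |A ∩ B| ≥ 6 — false.
(c) row E: |A| = 9, |A ∩ B| = 6; needs |A ∩ B| < 6 — false.
(d) row D: |A| = 9, |A ∩ B| = 8; needs |A ∩ B| / |A| ≤ 4/5 — false.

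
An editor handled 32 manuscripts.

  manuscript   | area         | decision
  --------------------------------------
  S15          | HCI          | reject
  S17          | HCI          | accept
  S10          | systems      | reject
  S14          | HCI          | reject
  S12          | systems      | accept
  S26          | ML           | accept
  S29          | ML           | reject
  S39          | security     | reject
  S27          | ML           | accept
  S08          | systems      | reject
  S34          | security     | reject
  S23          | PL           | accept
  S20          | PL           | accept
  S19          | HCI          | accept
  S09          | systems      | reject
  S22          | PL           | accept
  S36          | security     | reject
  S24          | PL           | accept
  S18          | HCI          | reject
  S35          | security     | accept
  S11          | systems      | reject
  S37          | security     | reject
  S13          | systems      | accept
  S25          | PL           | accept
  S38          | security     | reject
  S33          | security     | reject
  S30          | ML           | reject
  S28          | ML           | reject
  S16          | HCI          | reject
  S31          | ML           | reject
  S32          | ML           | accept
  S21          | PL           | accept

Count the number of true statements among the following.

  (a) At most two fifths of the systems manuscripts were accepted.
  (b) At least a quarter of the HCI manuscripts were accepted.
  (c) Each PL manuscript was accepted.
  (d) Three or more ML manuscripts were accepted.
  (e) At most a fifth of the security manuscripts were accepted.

(a) systems: |A| = 6, |A ∩ B| = 2; needs |A ∩ B| / |A| ≤ 2/5 — true.
(b) HCI: |A| = 6, |A ∩ B| = 2; needs |A ∩ B| / |A| ≥ 1/4 — true.
(c) PL: |A| = 6, |A ∩ B| = 6; needs A ⊆ B, i.e. every element of A is in B (|A ∖ B| = 0) — true.
(d) ML: |A| = 7, |A ∩ B| = 3; needs |A ∩ B| ≥ 3 — true.
(e) security: |A| = 7, |A ∩ B| = 1; needs |A ∩ B| / |A| ≤ 1/5 — true.

5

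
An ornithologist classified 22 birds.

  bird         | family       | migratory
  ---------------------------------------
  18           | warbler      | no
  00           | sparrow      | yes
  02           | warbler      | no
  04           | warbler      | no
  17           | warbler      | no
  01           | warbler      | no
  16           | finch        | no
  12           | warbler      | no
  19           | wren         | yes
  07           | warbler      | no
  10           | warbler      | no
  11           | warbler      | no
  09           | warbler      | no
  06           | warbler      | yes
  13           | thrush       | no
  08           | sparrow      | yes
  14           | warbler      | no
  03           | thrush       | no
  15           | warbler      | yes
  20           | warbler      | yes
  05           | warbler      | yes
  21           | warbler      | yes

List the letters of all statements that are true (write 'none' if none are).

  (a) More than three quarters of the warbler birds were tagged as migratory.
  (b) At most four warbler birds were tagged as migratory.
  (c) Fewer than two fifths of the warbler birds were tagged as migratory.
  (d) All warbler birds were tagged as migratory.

(c)

|A| = 16, |A ∩ B| = 5, |A ∖ B| = 11.
(a) |A ∩ B| / |A| > 3/4: fails.
(b) |A ∩ B| ≤ 4: fails.
(c) |A ∩ B| / |A| < 2/5: holds.
(d) A ⊆ B, i.e. every element of A is in B (|A ∖ B| = 0): fails.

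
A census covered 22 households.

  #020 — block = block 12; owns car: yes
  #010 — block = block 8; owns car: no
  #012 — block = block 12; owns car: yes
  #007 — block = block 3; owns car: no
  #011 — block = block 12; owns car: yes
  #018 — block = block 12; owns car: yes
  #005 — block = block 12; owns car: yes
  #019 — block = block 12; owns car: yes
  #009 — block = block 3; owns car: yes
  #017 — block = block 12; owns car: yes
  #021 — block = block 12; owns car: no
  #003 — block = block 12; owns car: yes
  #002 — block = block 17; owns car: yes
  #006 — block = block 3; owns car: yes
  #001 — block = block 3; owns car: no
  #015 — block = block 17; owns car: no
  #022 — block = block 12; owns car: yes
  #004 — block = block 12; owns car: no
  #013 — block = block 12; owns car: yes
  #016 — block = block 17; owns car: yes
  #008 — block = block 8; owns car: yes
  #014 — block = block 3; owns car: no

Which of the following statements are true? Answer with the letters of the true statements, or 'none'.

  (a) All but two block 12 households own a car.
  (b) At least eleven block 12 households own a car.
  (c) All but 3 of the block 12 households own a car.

(a)

|A| = 12, |A ∩ B| = 10, |A ∖ B| = 2.
(a) |A ∖ B| = 2: holds.
(b) |A ∩ B| ≥ 11: fails.
(c) |A ∖ B| = 3: fails.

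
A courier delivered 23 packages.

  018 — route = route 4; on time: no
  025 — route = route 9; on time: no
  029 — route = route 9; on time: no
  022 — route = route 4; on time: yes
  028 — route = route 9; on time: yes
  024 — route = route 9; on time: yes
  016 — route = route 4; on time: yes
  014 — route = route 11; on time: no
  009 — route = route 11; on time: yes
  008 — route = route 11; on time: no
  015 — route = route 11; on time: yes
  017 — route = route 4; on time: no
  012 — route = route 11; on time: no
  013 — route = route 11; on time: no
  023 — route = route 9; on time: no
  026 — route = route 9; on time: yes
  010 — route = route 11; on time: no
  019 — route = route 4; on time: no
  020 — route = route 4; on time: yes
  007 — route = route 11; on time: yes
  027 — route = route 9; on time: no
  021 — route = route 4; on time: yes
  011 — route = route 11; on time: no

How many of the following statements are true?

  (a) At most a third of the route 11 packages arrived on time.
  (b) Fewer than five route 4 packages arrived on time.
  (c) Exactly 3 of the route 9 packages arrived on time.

(a) route 11: |A| = 9, |A ∩ B| = 3; needs |A ∩ B| / |A| ≤ 1/3 — true.
(b) route 4: |A| = 7, |A ∩ B| = 4; needs |A ∩ B| < 5 — true.
(c) route 9: |A| = 7, |A ∩ B| = 3; needs |A ∩ B| = 3 — true.

3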